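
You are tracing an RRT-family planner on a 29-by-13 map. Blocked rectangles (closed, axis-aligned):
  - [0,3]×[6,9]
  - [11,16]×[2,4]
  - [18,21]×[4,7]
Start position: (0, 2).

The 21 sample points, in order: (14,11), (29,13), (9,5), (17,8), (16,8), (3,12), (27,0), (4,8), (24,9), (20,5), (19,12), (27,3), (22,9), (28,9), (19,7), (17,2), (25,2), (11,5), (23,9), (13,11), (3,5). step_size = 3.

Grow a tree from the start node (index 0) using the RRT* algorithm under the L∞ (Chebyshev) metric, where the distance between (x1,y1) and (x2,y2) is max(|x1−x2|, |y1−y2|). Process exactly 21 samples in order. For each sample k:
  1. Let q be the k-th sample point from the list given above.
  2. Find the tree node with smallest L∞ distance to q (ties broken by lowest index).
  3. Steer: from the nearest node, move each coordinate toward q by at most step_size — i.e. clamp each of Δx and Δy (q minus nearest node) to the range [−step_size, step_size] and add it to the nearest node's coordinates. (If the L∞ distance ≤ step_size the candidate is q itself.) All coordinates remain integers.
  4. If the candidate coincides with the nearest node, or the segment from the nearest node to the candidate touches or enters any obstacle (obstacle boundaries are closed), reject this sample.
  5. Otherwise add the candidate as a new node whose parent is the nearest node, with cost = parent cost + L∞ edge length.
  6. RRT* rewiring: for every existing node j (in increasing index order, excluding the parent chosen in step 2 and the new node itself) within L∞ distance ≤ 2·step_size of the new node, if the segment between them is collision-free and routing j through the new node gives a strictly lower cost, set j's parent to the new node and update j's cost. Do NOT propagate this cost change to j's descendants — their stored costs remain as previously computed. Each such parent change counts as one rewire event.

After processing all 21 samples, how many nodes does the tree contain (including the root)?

1. q=(14,11) nearest=0 d=14 new=(3,5) → add node 1 parent=0 cost=3
2. q=(29,13) nearest=1 d=26 new=(6,8) → add node 2 parent=1 cost=6
3. q=(9,5) nearest=2 d=3 new=(9,5) → add node 3 parent=2 cost=9
4. q=(17,8) nearest=3 d=8 new=(12,8) → add node 4 parent=3 cost=12
5. q=(16,8) nearest=4 d=4 new=(15,8) → add node 5 parent=4 cost=15
6. q=(3,12) nearest=2 d=4 new=(3,11) → add node 6 parent=2 cost=9
7. q=(27,0) nearest=5 d=12 new=(18,5) → blocked by [18,21]×[4,7], reject
8. q=(4,8) nearest=2 d=2 new=(4,8) → add node 7 parent=2 cost=8
9. q=(24,9) nearest=5 d=9 new=(18,9) → add node 8 parent=5 cost=18
10. q=(20,5) nearest=8 d=4 new=(20,6) → blocked by [18,21]×[4,7], reject
11. q=(19,12) nearest=8 d=3 new=(19,12) → add node 9 parent=8 cost=21
12. q=(27,3) nearest=8 d=9 new=(21,6) → blocked by [18,21]×[4,7], reject
13. q=(22,9) nearest=9 d=3 new=(22,9) → add node 10 parent=9 cost=24
14. q=(28,9) nearest=10 d=6 new=(25,9) → add node 11 parent=10 cost=27
15. q=(19,7) nearest=8 d=2 new=(19,7) → blocked by [18,21]×[4,7], reject
16. q=(17,2) nearest=4 d=6 new=(15,5) → add node 12 parent=4 cost=15
17. q=(25,2) nearest=8 d=7 new=(21,6) → blocked by [18,21]×[4,7], reject
18. q=(11,5) nearest=3 d=2 new=(11,5) → add node 13 parent=3 cost=11
19. q=(23,9) nearest=10 d=1 new=(23,9) → add node 14 parent=10 cost=25
20. q=(13,11) nearest=4 d=3 new=(13,11) → add node 15 parent=4 cost=15
21. q=(3,5) nearest=1 d=0 → coincident, reject

Node count: 16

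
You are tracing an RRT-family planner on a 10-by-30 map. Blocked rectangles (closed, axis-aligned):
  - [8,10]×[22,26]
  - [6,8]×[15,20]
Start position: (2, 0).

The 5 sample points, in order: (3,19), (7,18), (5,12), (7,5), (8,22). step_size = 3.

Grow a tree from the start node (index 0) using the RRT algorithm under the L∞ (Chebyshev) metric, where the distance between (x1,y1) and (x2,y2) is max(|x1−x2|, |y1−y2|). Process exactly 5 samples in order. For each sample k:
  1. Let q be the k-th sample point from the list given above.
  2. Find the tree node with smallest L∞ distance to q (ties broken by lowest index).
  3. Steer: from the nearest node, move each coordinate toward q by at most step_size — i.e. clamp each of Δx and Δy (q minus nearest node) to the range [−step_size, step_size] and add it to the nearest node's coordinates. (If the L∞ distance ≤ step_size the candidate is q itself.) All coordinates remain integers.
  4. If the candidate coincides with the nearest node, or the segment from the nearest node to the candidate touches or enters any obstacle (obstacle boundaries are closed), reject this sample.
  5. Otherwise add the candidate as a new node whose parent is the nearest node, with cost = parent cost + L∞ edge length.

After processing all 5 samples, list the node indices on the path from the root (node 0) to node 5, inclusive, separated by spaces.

Path: 0 1 2 3 5

1. q=(3,19) nearest=0 d=19 new=(3,3) → add node 1 parent=0 cost=3
2. q=(7,18) nearest=1 d=15 new=(6,6) → add node 2 parent=1 cost=6
3. q=(5,12) nearest=2 d=6 new=(5,9) → add node 3 parent=2 cost=9
4. q=(7,5) nearest=2 d=1 new=(7,5) → add node 4 parent=2 cost=7
5. q=(8,22) nearest=3 d=13 new=(8,12) → add node 5 parent=3 cost=12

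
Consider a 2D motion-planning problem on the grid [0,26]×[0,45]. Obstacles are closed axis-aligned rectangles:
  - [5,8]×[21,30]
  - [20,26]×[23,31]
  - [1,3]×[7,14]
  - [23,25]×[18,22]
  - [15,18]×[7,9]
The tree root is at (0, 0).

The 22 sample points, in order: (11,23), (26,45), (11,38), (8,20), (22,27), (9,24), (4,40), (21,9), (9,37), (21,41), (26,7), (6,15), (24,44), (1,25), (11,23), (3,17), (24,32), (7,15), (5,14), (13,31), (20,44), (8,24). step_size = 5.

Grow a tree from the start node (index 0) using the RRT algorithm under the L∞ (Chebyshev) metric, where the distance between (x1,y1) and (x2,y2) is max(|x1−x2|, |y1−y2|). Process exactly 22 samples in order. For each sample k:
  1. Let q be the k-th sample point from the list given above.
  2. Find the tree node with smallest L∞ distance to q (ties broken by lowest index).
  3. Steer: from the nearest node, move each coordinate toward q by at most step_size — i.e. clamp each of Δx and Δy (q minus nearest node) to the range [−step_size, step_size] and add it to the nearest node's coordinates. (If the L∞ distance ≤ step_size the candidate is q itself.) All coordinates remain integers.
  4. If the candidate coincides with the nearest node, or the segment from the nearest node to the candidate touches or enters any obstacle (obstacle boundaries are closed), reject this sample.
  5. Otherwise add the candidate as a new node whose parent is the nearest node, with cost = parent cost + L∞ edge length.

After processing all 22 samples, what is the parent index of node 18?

Parent of node 18: 11

1. q=(11,23) nearest=0 d=23 new=(5,5) → add node 1 parent=0 cost=5
2. q=(26,45) nearest=1 d=40 new=(10,10) → add node 2 parent=1 cost=10
3. q=(11,38) nearest=2 d=28 new=(11,15) → add node 3 parent=2 cost=15
4. q=(8,20) nearest=3 d=5 new=(8,20) → add node 4 parent=3 cost=20
5. q=(22,27) nearest=3 d=12 new=(16,20) → add node 5 parent=3 cost=20
6. q=(9,24) nearest=4 d=4 new=(9,24) → add node 6 parent=4 cost=24
7. q=(4,40) nearest=6 d=16 new=(4,29) → blocked by [5,8]×[21,30], reject
8. q=(21,9) nearest=3 d=10 new=(16,10) → add node 7 parent=3 cost=20
9. q=(9,37) nearest=6 d=13 new=(9,29) → add node 8 parent=6 cost=29
10. q=(21,41) nearest=8 d=12 new=(14,34) → add node 9 parent=8 cost=34
11. q=(26,7) nearest=7 d=10 new=(21,7) → blocked by [15,18]×[7,9], reject
12. q=(6,15) nearest=2 d=5 new=(6,15) → add node 10 parent=2 cost=15
13. q=(24,44) nearest=9 d=10 new=(19,39) → add node 11 parent=9 cost=39
14. q=(1,25) nearest=4 d=7 new=(3,25) → blocked by [5,8]×[21,30], reject
15. q=(11,23) nearest=6 d=2 new=(11,23) → add node 12 parent=6 cost=26
16. q=(3,17) nearest=10 d=3 new=(3,17) → add node 13 parent=10 cost=18
17. q=(24,32) nearest=11 d=7 new=(24,34) → add node 14 parent=11 cost=44
18. q=(7,15) nearest=10 d=1 new=(7,15) → add node 15 parent=10 cost=16
19. q=(5,14) nearest=10 d=1 new=(5,14) → add node 16 parent=10 cost=16
20. q=(13,31) nearest=9 d=3 new=(13,31) → add node 17 parent=9 cost=37
21. q=(20,44) nearest=11 d=5 new=(20,44) → add node 18 parent=11 cost=44
22. q=(8,24) nearest=6 d=1 new=(8,24) → blocked by [5,8]×[21,30], reject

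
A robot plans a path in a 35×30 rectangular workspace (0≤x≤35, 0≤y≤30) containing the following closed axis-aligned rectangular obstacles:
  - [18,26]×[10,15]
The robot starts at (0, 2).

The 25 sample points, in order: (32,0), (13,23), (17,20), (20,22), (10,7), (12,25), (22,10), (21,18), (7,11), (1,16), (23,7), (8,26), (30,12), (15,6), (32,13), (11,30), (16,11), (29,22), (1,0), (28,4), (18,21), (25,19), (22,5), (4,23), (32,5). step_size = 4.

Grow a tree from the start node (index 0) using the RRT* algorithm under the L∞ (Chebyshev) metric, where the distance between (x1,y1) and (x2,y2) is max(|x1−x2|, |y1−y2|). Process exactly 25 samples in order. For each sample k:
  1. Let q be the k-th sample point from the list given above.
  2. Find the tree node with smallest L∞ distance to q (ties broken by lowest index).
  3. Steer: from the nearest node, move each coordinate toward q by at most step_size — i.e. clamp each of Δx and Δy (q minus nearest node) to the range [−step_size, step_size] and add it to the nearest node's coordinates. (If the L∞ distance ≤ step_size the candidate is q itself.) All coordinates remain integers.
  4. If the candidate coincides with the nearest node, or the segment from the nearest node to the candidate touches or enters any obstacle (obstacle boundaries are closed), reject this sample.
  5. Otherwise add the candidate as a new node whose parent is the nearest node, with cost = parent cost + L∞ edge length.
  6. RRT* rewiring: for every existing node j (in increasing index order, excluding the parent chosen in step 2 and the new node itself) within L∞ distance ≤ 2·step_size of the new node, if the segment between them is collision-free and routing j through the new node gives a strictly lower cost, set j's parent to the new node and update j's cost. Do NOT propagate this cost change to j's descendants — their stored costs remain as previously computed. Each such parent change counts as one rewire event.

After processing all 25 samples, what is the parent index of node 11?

Parent of node 11: 6

1. q=(32,0) nearest=0 d=32 new=(4,0) → add node 1 parent=0 cost=4
2. q=(13,23) nearest=0 d=21 new=(4,6) → add node 2 parent=0 cost=4
3. q=(17,20) nearest=2 d=14 new=(8,10) → add node 3 parent=2 cost=8
4. q=(20,22) nearest=3 d=12 new=(12,14) → add node 4 parent=3 cost=12
5. q=(10,7) nearest=3 d=3 new=(10,7) → add node 5 parent=3 cost=11
6. q=(12,25) nearest=4 d=11 new=(12,18) → add node 6 parent=4 cost=16
7. q=(22,10) nearest=4 d=10 new=(16,10) → add node 7 parent=4 cost=16
8. q=(21,18) nearest=7 d=8 new=(20,14) → blocked by [18,26]×[10,15], reject
9. q=(7,11) nearest=3 d=1 new=(7,11) → add node 8 parent=3 cost=9
10. q=(1,16) nearest=8 d=6 new=(3,15) → add node 9 parent=8 cost=13
11. q=(23,7) nearest=7 d=7 new=(20,7) → add node 10 parent=7 cost=20
12. q=(8,26) nearest=6 d=8 new=(8,22) → add node 11 parent=6 cost=20
13. q=(30,12) nearest=10 d=10 new=(24,11) → blocked by [18,26]×[10,15], reject
14. q=(15,6) nearest=7 d=4 new=(15,6) → add node 12 parent=7 cost=20
15. q=(32,13) nearest=10 d=12 new=(24,11) → blocked by [18,26]×[10,15], reject
16. q=(11,30) nearest=11 d=8 new=(11,26) → add node 13 parent=11 cost=24
17. q=(16,11) nearest=7 d=1 new=(16,11) → add node 14 parent=7 cost=17
18. q=(29,22) nearest=7 d=13 new=(20,14) → blocked by [18,26]×[10,15], reject
19. q=(1,0) nearest=0 d=2 new=(1,0) → add node 15 parent=0 cost=2
20. q=(28,4) nearest=10 d=8 new=(24,4) → add node 16 parent=10 cost=24
21. q=(18,21) nearest=6 d=6 new=(16,21) → add node 17 parent=6 cost=20
22. q=(25,19) nearest=7 d=9 new=(20,14) → blocked by [18,26]×[10,15], reject
23. q=(22,5) nearest=10 d=2 new=(22,5) → add node 18 parent=10 cost=22
24. q=(4,23) nearest=11 d=4 new=(4,23) → add node 19 parent=11 cost=24
25. q=(32,5) nearest=16 d=8 new=(28,5) → add node 20 parent=16 cost=28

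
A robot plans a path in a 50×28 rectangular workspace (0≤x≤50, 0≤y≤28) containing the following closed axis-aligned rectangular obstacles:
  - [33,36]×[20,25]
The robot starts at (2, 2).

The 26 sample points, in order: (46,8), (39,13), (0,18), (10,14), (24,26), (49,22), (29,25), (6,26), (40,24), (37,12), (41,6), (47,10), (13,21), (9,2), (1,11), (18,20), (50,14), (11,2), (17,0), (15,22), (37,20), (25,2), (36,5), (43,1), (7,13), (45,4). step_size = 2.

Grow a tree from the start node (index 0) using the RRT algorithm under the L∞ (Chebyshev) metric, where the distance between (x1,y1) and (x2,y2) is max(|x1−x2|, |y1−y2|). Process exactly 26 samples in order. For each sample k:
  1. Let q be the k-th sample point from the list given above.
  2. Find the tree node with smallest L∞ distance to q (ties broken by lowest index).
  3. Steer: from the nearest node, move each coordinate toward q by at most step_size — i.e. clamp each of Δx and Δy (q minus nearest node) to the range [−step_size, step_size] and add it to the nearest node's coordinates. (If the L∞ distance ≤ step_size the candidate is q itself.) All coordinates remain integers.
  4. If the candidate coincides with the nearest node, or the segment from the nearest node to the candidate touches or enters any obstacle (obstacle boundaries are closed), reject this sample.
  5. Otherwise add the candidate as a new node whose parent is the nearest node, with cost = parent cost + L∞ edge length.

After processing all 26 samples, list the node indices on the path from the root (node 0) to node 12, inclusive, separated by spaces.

1. q=(46,8) nearest=0 d=44 new=(4,4) → add node 1 parent=0 cost=2
2. q=(39,13) nearest=1 d=35 new=(6,6) → add node 2 parent=1 cost=4
3. q=(0,18) nearest=2 d=12 new=(4,8) → add node 3 parent=2 cost=6
4. q=(10,14) nearest=3 d=6 new=(6,10) → add node 4 parent=3 cost=8
5. q=(24,26) nearest=4 d=18 new=(8,12) → add node 5 parent=4 cost=10
6. q=(49,22) nearest=5 d=41 new=(10,14) → add node 6 parent=5 cost=12
7. q=(29,25) nearest=6 d=19 new=(12,16) → add node 7 parent=6 cost=14
8. q=(6,26) nearest=7 d=10 new=(10,18) → add node 8 parent=7 cost=16
9. q=(40,24) nearest=7 d=28 new=(14,18) → add node 9 parent=7 cost=16
10. q=(37,12) nearest=9 d=23 new=(16,16) → add node 10 parent=9 cost=18
11. q=(41,6) nearest=10 d=25 new=(18,14) → add node 11 parent=10 cost=20
12. q=(47,10) nearest=11 d=29 new=(20,12) → add node 12 parent=11 cost=22
13. q=(13,21) nearest=8 d=3 new=(12,20) → add node 13 parent=8 cost=18
14. q=(9,2) nearest=2 d=4 new=(8,4) → add node 14 parent=2 cost=6
15. q=(1,11) nearest=3 d=3 new=(2,10) → add node 15 parent=3 cost=8
16. q=(18,20) nearest=9 d=4 new=(16,20) → add node 16 parent=9 cost=18
17. q=(50,14) nearest=12 d=30 new=(22,14) → add node 17 parent=12 cost=24
18. q=(11,2) nearest=14 d=3 new=(10,2) → add node 18 parent=14 cost=8
19. q=(17,0) nearest=18 d=7 new=(12,0) → add node 19 parent=18 cost=10
20. q=(15,22) nearest=16 d=2 new=(15,22) → add node 20 parent=16 cost=20
21. q=(37,20) nearest=17 d=15 new=(24,16) → add node 21 parent=17 cost=26
22. q=(25,2) nearest=12 d=10 new=(22,10) → add node 22 parent=12 cost=24
23. q=(36,5) nearest=21 d=12 new=(26,14) → add node 23 parent=21 cost=28
24. q=(43,1) nearest=23 d=17 new=(28,12) → add node 24 parent=23 cost=30
25. q=(7,13) nearest=5 d=1 new=(7,13) → add node 25 parent=5 cost=11
26. q=(45,4) nearest=24 d=17 new=(30,10) → add node 26 parent=24 cost=32

Path: 0 1 2 3 4 5 6 7 9 10 11 12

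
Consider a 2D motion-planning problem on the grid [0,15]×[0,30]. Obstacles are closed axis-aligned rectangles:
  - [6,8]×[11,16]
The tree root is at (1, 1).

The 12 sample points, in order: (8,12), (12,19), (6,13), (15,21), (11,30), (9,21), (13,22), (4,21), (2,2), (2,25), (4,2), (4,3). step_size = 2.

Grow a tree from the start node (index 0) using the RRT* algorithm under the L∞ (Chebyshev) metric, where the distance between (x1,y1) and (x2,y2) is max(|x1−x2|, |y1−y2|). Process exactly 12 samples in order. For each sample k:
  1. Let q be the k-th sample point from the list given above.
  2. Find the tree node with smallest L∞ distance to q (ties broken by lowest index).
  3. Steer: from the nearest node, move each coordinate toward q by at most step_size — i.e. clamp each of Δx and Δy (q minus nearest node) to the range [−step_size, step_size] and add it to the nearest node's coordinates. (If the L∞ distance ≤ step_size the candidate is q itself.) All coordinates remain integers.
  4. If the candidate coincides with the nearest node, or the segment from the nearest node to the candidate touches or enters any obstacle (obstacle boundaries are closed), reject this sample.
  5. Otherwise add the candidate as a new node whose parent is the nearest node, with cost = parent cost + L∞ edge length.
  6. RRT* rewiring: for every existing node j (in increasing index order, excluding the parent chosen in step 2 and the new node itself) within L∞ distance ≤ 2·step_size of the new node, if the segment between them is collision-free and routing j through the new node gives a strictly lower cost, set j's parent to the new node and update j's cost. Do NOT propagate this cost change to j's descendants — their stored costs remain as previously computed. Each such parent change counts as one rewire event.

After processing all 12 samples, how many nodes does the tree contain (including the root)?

Node count: 13

1. q=(8,12) nearest=0 d=11 new=(3,3) → add node 1 parent=0 cost=2
2. q=(12,19) nearest=1 d=16 new=(5,5) → add node 2 parent=1 cost=4
3. q=(6,13) nearest=2 d=8 new=(6,7) → add node 3 parent=2 cost=6
4. q=(15,21) nearest=3 d=14 new=(8,9) → add node 4 parent=3 cost=8
5. q=(11,30) nearest=4 d=21 new=(10,11) → add node 5 parent=4 cost=10
6. q=(9,21) nearest=5 d=10 new=(9,13) → add node 6 parent=5 cost=12
7. q=(13,22) nearest=6 d=9 new=(11,15) → add node 7 parent=6 cost=14
8. q=(4,21) nearest=7 d=7 new=(9,17) → add node 8 parent=7 cost=16
9. q=(2,2) nearest=0 d=1 new=(2,2) → add node 9 parent=0 cost=1
10. q=(2,25) nearest=8 d=8 new=(7,19) → add node 10 parent=8 cost=18
11. q=(4,2) nearest=1 d=1 new=(4,2) → add node 11 parent=1 cost=3
12. q=(4,3) nearest=1 d=1 new=(4,3) → add node 12 parent=1 cost=3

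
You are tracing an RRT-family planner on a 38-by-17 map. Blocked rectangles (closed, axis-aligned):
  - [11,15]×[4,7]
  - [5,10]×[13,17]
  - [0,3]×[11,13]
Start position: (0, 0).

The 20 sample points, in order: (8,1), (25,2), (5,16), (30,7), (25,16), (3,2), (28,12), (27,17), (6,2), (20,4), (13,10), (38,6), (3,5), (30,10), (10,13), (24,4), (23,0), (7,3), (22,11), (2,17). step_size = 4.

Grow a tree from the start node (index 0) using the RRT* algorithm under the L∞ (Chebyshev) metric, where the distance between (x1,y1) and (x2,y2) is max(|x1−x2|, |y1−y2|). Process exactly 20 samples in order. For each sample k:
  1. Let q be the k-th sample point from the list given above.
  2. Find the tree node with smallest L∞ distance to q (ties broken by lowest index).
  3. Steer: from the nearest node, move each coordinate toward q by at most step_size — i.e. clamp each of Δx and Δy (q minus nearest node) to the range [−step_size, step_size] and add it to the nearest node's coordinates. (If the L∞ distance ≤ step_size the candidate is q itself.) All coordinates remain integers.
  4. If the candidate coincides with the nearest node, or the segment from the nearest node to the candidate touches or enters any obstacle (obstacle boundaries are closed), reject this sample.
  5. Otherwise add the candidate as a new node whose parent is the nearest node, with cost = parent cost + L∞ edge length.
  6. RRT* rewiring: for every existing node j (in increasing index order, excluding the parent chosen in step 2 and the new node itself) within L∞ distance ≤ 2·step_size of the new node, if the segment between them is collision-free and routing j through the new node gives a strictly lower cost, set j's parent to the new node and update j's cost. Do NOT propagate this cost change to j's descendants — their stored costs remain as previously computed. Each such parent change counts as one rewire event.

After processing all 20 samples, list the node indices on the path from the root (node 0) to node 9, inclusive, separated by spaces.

1. q=(8,1) nearest=0 d=8 new=(4,1) → add node 1 parent=0 cost=4
2. q=(25,2) nearest=1 d=21 new=(8,2) → add node 2 parent=1 cost=8
3. q=(5,16) nearest=2 d=14 new=(5,6) → add node 3 parent=2 cost=12
4. q=(30,7) nearest=2 d=22 new=(12,6) → blocked by [11,15]×[4,7], reject
5. q=(25,16) nearest=2 d=17 new=(12,6) → blocked by [11,15]×[4,7], reject
6. q=(3,2) nearest=1 d=1 new=(3,2) → add node 4 parent=1 cost=5; rewire 3→4 (9<12)
7. q=(28,12) nearest=2 d=20 new=(12,6) → blocked by [11,15]×[4,7], reject
8. q=(27,17) nearest=2 d=19 new=(12,6) → blocked by [11,15]×[4,7], reject
9. q=(6,2) nearest=1 d=2 new=(6,2) → add node 5 parent=1 cost=6
10. q=(20,4) nearest=2 d=12 new=(12,4) → blocked by [11,15]×[4,7], reject
11. q=(13,10) nearest=2 d=8 new=(12,6) → blocked by [11,15]×[4,7], reject
12. q=(38,6) nearest=2 d=30 new=(12,6) → blocked by [11,15]×[4,7], reject
13. q=(3,5) nearest=3 d=2 new=(3,5) → add node 6 parent=3 cost=11
14. q=(30,10) nearest=2 d=22 new=(12,6) → blocked by [11,15]×[4,7], reject
15. q=(10,13) nearest=3 d=7 new=(9,10) → add node 7 parent=3 cost=13
16. q=(24,4) nearest=7 d=15 new=(13,6) → blocked by [11,15]×[4,7], reject
17. q=(23,0) nearest=7 d=14 new=(13,6) → blocked by [11,15]×[4,7], reject
18. q=(7,3) nearest=2 d=1 new=(7,3) → add node 8 parent=2 cost=9
19. q=(22,11) nearest=7 d=13 new=(13,11) → add node 9 parent=7 cost=17
20. q=(2,17) nearest=7 d=7 new=(5,14) → blocked by [5,10]×[13,17], reject

Path: 0 1 4 3 7 9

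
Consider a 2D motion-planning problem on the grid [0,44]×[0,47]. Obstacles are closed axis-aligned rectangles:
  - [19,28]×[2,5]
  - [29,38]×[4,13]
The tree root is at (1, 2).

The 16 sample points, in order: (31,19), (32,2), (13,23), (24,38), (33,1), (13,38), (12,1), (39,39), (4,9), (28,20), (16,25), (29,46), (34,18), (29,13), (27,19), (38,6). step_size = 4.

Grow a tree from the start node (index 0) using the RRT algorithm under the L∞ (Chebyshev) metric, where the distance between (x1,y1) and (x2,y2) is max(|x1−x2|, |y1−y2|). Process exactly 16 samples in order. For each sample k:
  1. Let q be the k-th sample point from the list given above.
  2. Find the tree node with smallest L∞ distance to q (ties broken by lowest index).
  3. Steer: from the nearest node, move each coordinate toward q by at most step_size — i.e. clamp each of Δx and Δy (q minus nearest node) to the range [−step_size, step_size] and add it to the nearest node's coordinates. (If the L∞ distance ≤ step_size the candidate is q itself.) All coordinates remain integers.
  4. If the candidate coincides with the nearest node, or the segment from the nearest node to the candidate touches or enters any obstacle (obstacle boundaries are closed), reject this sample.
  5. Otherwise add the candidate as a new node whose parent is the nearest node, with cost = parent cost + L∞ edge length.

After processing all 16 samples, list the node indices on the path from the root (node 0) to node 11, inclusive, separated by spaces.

1. q=(31,19) nearest=0 d=30 new=(5,6) → add node 1 parent=0 cost=4
2. q=(32,2) nearest=1 d=27 new=(9,2) → add node 2 parent=1 cost=8
3. q=(13,23) nearest=1 d=17 new=(9,10) → add node 3 parent=1 cost=8
4. q=(24,38) nearest=3 d=28 new=(13,14) → add node 4 parent=3 cost=12
5. q=(33,1) nearest=4 d=20 new=(17,10) → add node 5 parent=4 cost=16
6. q=(13,38) nearest=4 d=24 new=(13,18) → add node 6 parent=4 cost=16
7. q=(12,1) nearest=2 d=3 new=(12,1) → add node 7 parent=2 cost=11
8. q=(39,39) nearest=4 d=26 new=(17,18) → add node 8 parent=4 cost=16
9. q=(4,9) nearest=1 d=3 new=(4,9) → add node 9 parent=1 cost=7
10. q=(28,20) nearest=5 d=11 new=(21,14) → add node 10 parent=5 cost=20
11. q=(16,25) nearest=6 d=7 new=(16,22) → add node 11 parent=6 cost=20
12. q=(29,46) nearest=11 d=24 new=(20,26) → add node 12 parent=11 cost=24
13. q=(34,18) nearest=10 d=13 new=(25,18) → add node 13 parent=10 cost=24
14. q=(29,13) nearest=13 d=5 new=(29,14) → add node 14 parent=13 cost=28
15. q=(27,19) nearest=13 d=2 new=(27,19) → add node 15 parent=13 cost=26
16. q=(38,6) nearest=14 d=9 new=(33,10) → blocked by [29,38]×[4,13], reject

Path: 0 1 3 4 6 11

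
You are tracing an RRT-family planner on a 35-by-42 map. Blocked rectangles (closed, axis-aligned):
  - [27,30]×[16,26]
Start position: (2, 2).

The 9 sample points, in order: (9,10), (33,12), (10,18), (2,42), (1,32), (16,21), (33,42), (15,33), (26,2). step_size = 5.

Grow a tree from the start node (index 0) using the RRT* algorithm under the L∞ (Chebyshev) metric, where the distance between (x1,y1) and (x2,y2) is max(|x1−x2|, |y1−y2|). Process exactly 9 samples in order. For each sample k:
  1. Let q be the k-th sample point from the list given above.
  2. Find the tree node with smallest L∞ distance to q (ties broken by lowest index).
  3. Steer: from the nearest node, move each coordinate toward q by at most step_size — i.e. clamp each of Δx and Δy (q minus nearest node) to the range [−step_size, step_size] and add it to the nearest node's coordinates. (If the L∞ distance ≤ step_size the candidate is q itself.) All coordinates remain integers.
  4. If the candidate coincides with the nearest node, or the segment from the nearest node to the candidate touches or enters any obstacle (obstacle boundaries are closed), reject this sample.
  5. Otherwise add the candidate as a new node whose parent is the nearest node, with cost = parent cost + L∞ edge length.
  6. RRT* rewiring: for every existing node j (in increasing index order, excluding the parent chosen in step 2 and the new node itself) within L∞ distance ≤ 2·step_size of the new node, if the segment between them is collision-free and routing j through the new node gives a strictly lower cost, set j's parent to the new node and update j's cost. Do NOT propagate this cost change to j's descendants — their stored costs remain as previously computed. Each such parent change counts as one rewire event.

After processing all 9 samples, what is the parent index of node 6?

1. q=(9,10) nearest=0 d=8 new=(7,7) → add node 1 parent=0 cost=5
2. q=(33,12) nearest=1 d=26 new=(12,12) → add node 2 parent=1 cost=10
3. q=(10,18) nearest=2 d=6 new=(10,17) → add node 3 parent=2 cost=15
4. q=(2,42) nearest=3 d=25 new=(5,22) → add node 4 parent=3 cost=20
5. q=(1,32) nearest=4 d=10 new=(1,27) → add node 5 parent=4 cost=25
6. q=(16,21) nearest=3 d=6 new=(15,21) → add node 6 parent=3 cost=20
7. q=(33,42) nearest=6 d=21 new=(20,26) → add node 7 parent=6 cost=25
8. q=(15,33) nearest=7 d=7 new=(15,31) → add node 8 parent=7 cost=30
9. q=(26,2) nearest=2 d=14 new=(17,7) → add node 9 parent=2 cost=15

Parent of node 6: 3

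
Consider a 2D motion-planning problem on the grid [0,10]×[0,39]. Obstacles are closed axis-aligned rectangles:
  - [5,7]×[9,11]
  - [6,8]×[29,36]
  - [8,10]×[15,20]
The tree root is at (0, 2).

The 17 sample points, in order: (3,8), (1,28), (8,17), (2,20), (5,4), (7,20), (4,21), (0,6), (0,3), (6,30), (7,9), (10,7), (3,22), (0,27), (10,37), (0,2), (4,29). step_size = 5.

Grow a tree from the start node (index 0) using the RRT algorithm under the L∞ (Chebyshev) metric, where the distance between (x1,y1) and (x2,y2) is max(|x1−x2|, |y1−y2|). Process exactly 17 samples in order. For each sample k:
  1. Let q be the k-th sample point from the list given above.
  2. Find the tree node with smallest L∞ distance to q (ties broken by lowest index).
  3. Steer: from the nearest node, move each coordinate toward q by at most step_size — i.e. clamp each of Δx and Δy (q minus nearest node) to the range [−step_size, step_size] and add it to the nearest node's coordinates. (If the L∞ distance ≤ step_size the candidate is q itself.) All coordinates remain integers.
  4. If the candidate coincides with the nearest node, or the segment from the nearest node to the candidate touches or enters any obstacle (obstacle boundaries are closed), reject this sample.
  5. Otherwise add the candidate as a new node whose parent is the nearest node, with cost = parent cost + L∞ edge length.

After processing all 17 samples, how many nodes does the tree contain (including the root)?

Node count: 16

1. q=(3,8) nearest=0 d=6 new=(3,7) → add node 1 parent=0 cost=5
2. q=(1,28) nearest=1 d=21 new=(1,12) → add node 2 parent=1 cost=10
3. q=(8,17) nearest=2 d=7 new=(6,17) → add node 3 parent=2 cost=15
4. q=(2,20) nearest=3 d=4 new=(2,20) → add node 4 parent=3 cost=19
5. q=(5,4) nearest=1 d=3 new=(5,4) → add node 5 parent=1 cost=8
6. q=(7,20) nearest=3 d=3 new=(7,20) → add node 6 parent=3 cost=18
7. q=(4,21) nearest=4 d=2 new=(4,21) → add node 7 parent=4 cost=21
8. q=(0,6) nearest=1 d=3 new=(0,6) → add node 8 parent=1 cost=8
9. q=(0,3) nearest=0 d=1 new=(0,3) → add node 9 parent=0 cost=1
10. q=(6,30) nearest=7 d=9 new=(6,26) → add node 10 parent=7 cost=26
11. q=(7,9) nearest=1 d=4 new=(7,9) → blocked by [5,7]×[9,11], reject
12. q=(10,7) nearest=5 d=5 new=(10,7) → add node 11 parent=5 cost=13
13. q=(3,22) nearest=7 d=1 new=(3,22) → add node 12 parent=7 cost=22
14. q=(0,27) nearest=12 d=5 new=(0,27) → add node 13 parent=12 cost=27
15. q=(10,37) nearest=13 d=10 new=(5,32) → add node 14 parent=13 cost=32
16. q=(0,2) nearest=0 d=0 → coincident, reject
17. q=(4,29) nearest=10 d=3 new=(4,29) → add node 15 parent=10 cost=29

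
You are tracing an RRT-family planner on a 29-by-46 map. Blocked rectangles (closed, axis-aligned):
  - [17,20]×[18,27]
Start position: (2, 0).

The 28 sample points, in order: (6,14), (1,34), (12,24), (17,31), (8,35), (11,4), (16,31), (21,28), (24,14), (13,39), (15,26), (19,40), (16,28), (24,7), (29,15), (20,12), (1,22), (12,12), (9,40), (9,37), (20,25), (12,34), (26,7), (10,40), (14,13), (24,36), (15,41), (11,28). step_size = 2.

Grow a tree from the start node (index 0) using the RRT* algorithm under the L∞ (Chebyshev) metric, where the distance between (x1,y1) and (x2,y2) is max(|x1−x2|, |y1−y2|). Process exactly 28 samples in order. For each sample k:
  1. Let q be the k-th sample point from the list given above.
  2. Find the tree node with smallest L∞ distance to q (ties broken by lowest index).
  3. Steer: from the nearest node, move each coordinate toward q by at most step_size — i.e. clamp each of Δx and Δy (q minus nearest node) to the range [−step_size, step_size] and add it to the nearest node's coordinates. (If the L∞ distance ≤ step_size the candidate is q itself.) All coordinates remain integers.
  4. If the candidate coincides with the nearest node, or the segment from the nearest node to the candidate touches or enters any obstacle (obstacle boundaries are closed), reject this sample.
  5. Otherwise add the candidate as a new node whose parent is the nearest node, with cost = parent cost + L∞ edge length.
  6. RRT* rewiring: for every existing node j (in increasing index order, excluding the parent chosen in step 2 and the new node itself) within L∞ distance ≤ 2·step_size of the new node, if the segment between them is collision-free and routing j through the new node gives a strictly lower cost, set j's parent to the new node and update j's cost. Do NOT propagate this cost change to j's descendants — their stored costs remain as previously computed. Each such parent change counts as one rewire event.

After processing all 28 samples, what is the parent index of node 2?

Parent of node 2: 1

1. q=(6,14) nearest=0 d=14 new=(4,2) → add node 1 parent=0 cost=2
2. q=(1,34) nearest=1 d=32 new=(2,4) → add node 2 parent=1 cost=4
3. q=(12,24) nearest=2 d=20 new=(4,6) → add node 3 parent=2 cost=6
4. q=(17,31) nearest=3 d=25 new=(6,8) → add node 4 parent=3 cost=8
5. q=(8,35) nearest=4 d=27 new=(8,10) → add node 5 parent=4 cost=10
6. q=(11,4) nearest=4 d=5 new=(8,6) → add node 6 parent=4 cost=10
7. q=(16,31) nearest=5 d=21 new=(10,12) → add node 7 parent=5 cost=12
8. q=(21,28) nearest=7 d=16 new=(12,14) → add node 8 parent=7 cost=14
9. q=(24,14) nearest=8 d=12 new=(14,14) → add node 9 parent=8 cost=16
10. q=(13,39) nearest=8 d=25 new=(13,16) → add node 10 parent=8 cost=16
11. q=(15,26) nearest=10 d=10 new=(15,18) → add node 11 parent=10 cost=18
12. q=(19,40) nearest=11 d=22 new=(17,20) → blocked by [17,20]×[18,27], reject
13. q=(16,28) nearest=11 d=10 new=(16,20) → add node 12 parent=11 cost=20
14. q=(24,7) nearest=9 d=10 new=(16,12) → add node 13 parent=9 cost=18
15. q=(29,15) nearest=12 d=13 new=(18,18) → blocked by [17,20]×[18,27], reject
16. q=(20,12) nearest=13 d=4 new=(18,12) → add node 14 parent=13 cost=20
17. q=(1,22) nearest=7 d=10 new=(8,14) → add node 15 parent=7 cost=14
18. q=(12,12) nearest=7 d=2 new=(12,12) → add node 16 parent=7 cost=14
19. q=(9,40) nearest=12 d=20 new=(14,22) → add node 17 parent=12 cost=22
20. q=(9,37) nearest=17 d=15 new=(12,24) → add node 18 parent=17 cost=24
21. q=(20,25) nearest=12 d=5 new=(18,22) → blocked by [17,20]×[18,27], reject
22. q=(12,34) nearest=18 d=10 new=(12,26) → add node 19 parent=18 cost=26
23. q=(26,7) nearest=14 d=8 new=(20,10) → add node 20 parent=14 cost=22
24. q=(10,40) nearest=19 d=14 new=(10,28) → add node 21 parent=19 cost=28
25. q=(14,13) nearest=9 d=1 new=(14,13) → add node 22 parent=9 cost=17
26. q=(24,36) nearest=18 d=12 new=(14,26) → add node 23 parent=18 cost=26
27. q=(15,41) nearest=21 d=13 new=(12,30) → add node 24 parent=21 cost=30
28. q=(11,28) nearest=21 d=1 new=(11,28) → add node 25 parent=21 cost=29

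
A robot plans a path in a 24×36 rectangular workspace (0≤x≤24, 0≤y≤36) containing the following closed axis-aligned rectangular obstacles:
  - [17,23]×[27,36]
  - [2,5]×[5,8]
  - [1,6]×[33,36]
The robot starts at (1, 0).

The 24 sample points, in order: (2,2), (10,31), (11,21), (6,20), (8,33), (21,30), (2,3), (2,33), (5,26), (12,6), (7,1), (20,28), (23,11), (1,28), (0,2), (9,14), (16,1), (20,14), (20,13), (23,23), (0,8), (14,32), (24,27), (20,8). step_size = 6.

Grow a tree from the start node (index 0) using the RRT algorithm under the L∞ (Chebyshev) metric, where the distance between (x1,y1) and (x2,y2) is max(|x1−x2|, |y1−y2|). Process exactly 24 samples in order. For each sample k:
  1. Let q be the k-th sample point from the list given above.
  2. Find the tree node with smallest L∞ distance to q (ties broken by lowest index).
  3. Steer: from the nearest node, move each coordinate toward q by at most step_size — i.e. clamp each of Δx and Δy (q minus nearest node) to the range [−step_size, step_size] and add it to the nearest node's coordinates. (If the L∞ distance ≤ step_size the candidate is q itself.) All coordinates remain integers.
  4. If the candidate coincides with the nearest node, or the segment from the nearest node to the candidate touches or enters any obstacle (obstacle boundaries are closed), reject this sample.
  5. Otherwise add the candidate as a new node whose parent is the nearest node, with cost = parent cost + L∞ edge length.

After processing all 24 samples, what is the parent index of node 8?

1. q=(2,2) nearest=0 d=2 new=(2,2) → add node 1 parent=0 cost=2
2. q=(10,31) nearest=1 d=29 new=(8,8) → blocked by [2,5]×[5,8], reject
3. q=(11,21) nearest=1 d=19 new=(8,8) → blocked by [2,5]×[5,8], reject
4. q=(6,20) nearest=1 d=18 new=(6,8) → blocked by [2,5]×[5,8], reject
5. q=(8,33) nearest=1 d=31 new=(8,8) → blocked by [2,5]×[5,8], reject
6. q=(21,30) nearest=1 d=28 new=(8,8) → blocked by [2,5]×[5,8], reject
7. q=(2,3) nearest=1 d=1 new=(2,3) → add node 2 parent=1 cost=3
8. q=(2,33) nearest=2 d=30 new=(2,9) → blocked by [2,5]×[5,8], reject
9. q=(5,26) nearest=2 d=23 new=(5,9) → blocked by [2,5]×[5,8], reject
10. q=(12,6) nearest=1 d=10 new=(8,6) → add node 3 parent=1 cost=8
11. q=(7,1) nearest=1 d=5 new=(7,1) → add node 4 parent=1 cost=7
12. q=(20,28) nearest=3 d=22 new=(14,12) → add node 5 parent=3 cost=14
13. q=(23,11) nearest=5 d=9 new=(20,11) → add node 6 parent=5 cost=20
14. q=(1,28) nearest=5 d=16 new=(8,18) → add node 7 parent=5 cost=20
15. q=(0,2) nearest=0 d=2 new=(0,2) → add node 8 parent=0 cost=2
16. q=(9,14) nearest=7 d=4 new=(9,14) → add node 9 parent=7 cost=24
17. q=(16,1) nearest=3 d=8 new=(14,1) → add node 10 parent=3 cost=14
18. q=(20,14) nearest=6 d=3 new=(20,14) → add node 11 parent=6 cost=23
19. q=(20,13) nearest=11 d=1 new=(20,13) → add node 12 parent=11 cost=24
20. q=(23,23) nearest=11 d=9 new=(23,20) → add node 13 parent=11 cost=29
21. q=(0,8) nearest=2 d=5 new=(0,8) → add node 14 parent=2 cost=8
22. q=(14,32) nearest=13 d=12 new=(17,26) → add node 15 parent=13 cost=35
23. q=(24,27) nearest=13 d=7 new=(24,26) → add node 16 parent=13 cost=35
24. q=(20,8) nearest=6 d=3 new=(20,8) → add node 17 parent=6 cost=23

Parent of node 8: 0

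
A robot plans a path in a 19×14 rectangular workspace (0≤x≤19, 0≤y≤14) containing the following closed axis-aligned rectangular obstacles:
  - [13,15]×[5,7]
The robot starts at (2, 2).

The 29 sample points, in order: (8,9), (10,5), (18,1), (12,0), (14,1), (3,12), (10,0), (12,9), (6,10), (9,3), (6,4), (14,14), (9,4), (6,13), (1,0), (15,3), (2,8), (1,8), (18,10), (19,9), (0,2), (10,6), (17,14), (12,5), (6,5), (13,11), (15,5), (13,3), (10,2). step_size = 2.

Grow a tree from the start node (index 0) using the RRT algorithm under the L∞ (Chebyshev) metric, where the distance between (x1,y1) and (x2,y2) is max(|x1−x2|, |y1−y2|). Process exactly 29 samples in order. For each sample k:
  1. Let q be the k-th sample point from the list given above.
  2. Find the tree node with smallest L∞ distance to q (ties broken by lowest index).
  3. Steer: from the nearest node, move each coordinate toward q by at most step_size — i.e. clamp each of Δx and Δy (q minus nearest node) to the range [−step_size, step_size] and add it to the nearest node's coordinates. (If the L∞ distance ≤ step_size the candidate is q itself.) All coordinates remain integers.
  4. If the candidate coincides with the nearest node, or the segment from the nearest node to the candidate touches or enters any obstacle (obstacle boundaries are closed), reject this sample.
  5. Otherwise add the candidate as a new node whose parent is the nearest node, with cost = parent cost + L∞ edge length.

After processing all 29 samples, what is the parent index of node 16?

1. q=(8,9) nearest=0 d=7 new=(4,4) → add node 1 parent=0 cost=2
2. q=(10,5) nearest=1 d=6 new=(6,5) → add node 2 parent=1 cost=4
3. q=(18,1) nearest=2 d=12 new=(8,3) → add node 3 parent=2 cost=6
4. q=(12,0) nearest=3 d=4 new=(10,1) → add node 4 parent=3 cost=8
5. q=(14,1) nearest=4 d=4 new=(12,1) → add node 5 parent=4 cost=10
6. q=(3,12) nearest=2 d=7 new=(4,7) → add node 6 parent=2 cost=6
7. q=(10,0) nearest=4 d=1 new=(10,0) → add node 7 parent=4 cost=9
8. q=(12,9) nearest=2 d=6 new=(8,7) → add node 8 parent=2 cost=6
9. q=(6,10) nearest=6 d=3 new=(6,9) → add node 9 parent=6 cost=8
10. q=(9,3) nearest=3 d=1 new=(9,3) → add node 10 parent=3 cost=7
11. q=(6,4) nearest=2 d=1 new=(6,4) → add node 11 parent=2 cost=5
12. q=(14,14) nearest=8 d=7 new=(10,9) → add node 12 parent=8 cost=8
13. q=(9,4) nearest=3 d=1 new=(9,4) → add node 13 parent=3 cost=7
14. q=(6,13) nearest=9 d=4 new=(6,11) → add node 14 parent=9 cost=10
15. q=(1,0) nearest=0 d=2 new=(1,0) → add node 15 parent=0 cost=2
16. q=(15,3) nearest=5 d=3 new=(14,3) → add node 16 parent=5 cost=12
17. q=(2,8) nearest=6 d=2 new=(2,8) → add node 17 parent=6 cost=8
18. q=(1,8) nearest=17 d=1 new=(1,8) → add node 18 parent=17 cost=9
19. q=(18,10) nearest=16 d=7 new=(16,5) → add node 19 parent=16 cost=14
20. q=(19,9) nearest=19 d=4 new=(18,7) → add node 20 parent=19 cost=16
21. q=(0,2) nearest=0 d=2 new=(0,2) → add node 21 parent=0 cost=2
22. q=(10,6) nearest=8 d=2 new=(10,6) → add node 22 parent=8 cost=8
23. q=(17,14) nearest=12 d=7 new=(12,11) → add node 23 parent=12 cost=10
24. q=(12,5) nearest=16 d=2 new=(12,5) → add node 24 parent=16 cost=14
25. q=(6,5) nearest=2 d=0 → coincident, reject
26. q=(13,11) nearest=23 d=1 new=(13,11) → add node 25 parent=23 cost=11
27. q=(15,5) nearest=19 d=1 new=(15,5) → blocked by [13,15]×[5,7], reject
28. q=(13,3) nearest=16 d=1 new=(13,3) → add node 26 parent=16 cost=13
29. q=(10,2) nearest=4 d=1 new=(10,2) → add node 27 parent=4 cost=9

Parent of node 16: 5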